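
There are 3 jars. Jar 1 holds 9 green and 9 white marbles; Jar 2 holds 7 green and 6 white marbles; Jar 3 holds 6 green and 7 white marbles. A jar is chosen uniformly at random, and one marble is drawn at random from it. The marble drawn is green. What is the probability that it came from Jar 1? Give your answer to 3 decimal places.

Posterior probability ≈ 0.333

Tabulate prior·likelihood by source: [1] prior 0.333333, lik 0.5, product 0.1667; [2] prior 0.333333, lik 0.5385, product 0.1795; [3] prior 0.333333, lik 0.4615, product 0.1538.
Normalizing constant = 0.50000; the posterior for Jar 1 is its product over the sum, 0.1667/0.50000 = 0.333.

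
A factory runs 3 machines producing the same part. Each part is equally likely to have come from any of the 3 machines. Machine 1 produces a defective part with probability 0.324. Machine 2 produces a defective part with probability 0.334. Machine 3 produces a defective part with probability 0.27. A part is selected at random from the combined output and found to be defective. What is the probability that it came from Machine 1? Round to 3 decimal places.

Tabulate prior·likelihood by source: [1] prior 0.333333, lik 0.324, product 0.1080; [2] prior 0.333333, lik 0.334, product 0.1113; [3] prior 0.333333, lik 0.27, product 0.09000.
Normalizing constant = 0.30933; the posterior for Machine 1 is its product over the sum, 0.1080/0.30933 = 0.349.

Posterior probability ≈ 0.349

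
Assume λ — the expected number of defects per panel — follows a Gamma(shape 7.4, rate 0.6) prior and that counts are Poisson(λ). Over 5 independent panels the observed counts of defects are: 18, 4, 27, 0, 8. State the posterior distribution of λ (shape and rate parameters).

Posterior: Gamma(shape=64.4, rate=5.6)

The Poisson likelihood adds the total count to the shape and the number of exposure periods to the rate. Here ∑xᵢ = 57 and n = 5, so shape 7.4→64.4 and rate 0.6→5.6.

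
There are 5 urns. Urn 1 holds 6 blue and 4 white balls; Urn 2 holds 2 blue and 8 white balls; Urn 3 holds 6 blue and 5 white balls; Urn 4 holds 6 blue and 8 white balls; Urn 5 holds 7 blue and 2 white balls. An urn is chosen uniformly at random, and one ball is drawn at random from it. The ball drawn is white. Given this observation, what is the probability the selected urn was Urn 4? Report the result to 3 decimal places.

Tabulate prior·likelihood by source: [1] prior 0.2, lik 0.4, product 0.08000; [2] prior 0.2, lik 0.8, product 0.1600; [3] prior 0.2, lik 0.4545, product 0.09091; [4] prior 0.2, lik 0.5714, product 0.1143; [5] prior 0.2, lik 0.2222, product 0.04444.
Normalizing constant = 0.48964; the posterior for Urn 4 is its product over the sum, 0.1143/0.48964 = 0.233.

Posterior probability ≈ 0.233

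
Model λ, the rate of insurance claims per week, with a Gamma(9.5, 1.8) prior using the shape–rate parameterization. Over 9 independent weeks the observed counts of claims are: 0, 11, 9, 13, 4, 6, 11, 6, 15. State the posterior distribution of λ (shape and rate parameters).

Posterior: Gamma(shape=84.5, rate=10.8)

The Poisson likelihood adds the total count to the shape and the number of exposure periods to the rate. Here ∑xᵢ = 75 and n = 9, so shape 9.5→84.5 and rate 1.8→10.8.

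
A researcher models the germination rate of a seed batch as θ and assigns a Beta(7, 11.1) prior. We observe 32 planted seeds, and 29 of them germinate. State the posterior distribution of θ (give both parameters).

Posterior: Beta(36, 14.1)

Observing 29 successes and 3 failures updates Beta(7, 11.1) by adding the success and failure counts to the two shape parameters: α = 7+29 = 36, β = 11.1+3 = 14.1.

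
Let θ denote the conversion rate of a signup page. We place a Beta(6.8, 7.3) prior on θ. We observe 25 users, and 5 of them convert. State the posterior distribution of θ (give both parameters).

Posterior: Beta(11.8, 27.3)

Observing 5 successes and 20 failures updates Beta(6.8, 7.3) by adding the success and failure counts to the two shape parameters: α = 6.8+5 = 11.8, β = 7.3+20 = 27.3.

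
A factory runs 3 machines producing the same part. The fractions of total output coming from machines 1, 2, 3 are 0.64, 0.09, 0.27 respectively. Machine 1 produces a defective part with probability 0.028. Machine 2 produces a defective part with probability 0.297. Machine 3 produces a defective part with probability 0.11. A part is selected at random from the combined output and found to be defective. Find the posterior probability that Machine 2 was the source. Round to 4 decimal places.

P(defective|M1) = 0.028; P(defective|M2) = 0.297; P(defective|M3) = 0.11.
Prior × likelihood for each source: 0.64·0.028=0.01792, 0.09·0.297=0.02673, 0.27·0.11=0.02970. Summing gives P(defective) = 0.074350.
P(Machine 2 | defective) = 0.02673 / 0.074350 = 0.3595.

Posterior probability ≈ 0.3595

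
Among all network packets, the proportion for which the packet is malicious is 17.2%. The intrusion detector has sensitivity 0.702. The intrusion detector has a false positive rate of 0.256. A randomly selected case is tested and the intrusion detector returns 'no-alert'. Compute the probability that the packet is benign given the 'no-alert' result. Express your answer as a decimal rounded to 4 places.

Write H for 'the packet is malicious'. Prior odds H:¬H = 0.172/0.828 = 0.20773. For the 'no-alert' outcome, the likelihood ratio is 0.298/0.744 = 0.40054.
Posterior odds = 0.20773 × 0.40054 = 0.083203, so P(H|E) = 0.083203/(1+0.083203) = 0.0768. Then P(¬H|E) = 1 − 0.0768 = 0.9232.

P(¬H | E) ≈ 0.9232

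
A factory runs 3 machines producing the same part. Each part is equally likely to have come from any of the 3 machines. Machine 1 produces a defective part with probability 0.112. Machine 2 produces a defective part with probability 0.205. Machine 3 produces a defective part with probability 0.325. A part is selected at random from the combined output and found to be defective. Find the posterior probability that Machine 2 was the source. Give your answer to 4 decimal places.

P(defective|M1) = 0.112; P(defective|M2) = 0.205; P(defective|M3) = 0.325.
Prior × likelihood for each source: 0.333333·0.112=0.03733, 0.333333·0.205=0.06833, 0.333333·0.325=0.1083. Summing gives P(defective) = 0.21400.
P(Machine 2 | defective) = 0.06833 / 0.21400 = 0.3193.

Posterior probability ≈ 0.3193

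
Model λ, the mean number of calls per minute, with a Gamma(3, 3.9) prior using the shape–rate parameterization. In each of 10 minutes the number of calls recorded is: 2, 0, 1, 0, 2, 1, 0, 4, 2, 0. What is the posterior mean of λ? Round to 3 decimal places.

Total count ∑xᵢ = 12 over n = 10 minutes.
Gamma is conjugate to the Poisson likelihood: posterior is Gamma(shape = 3+12 = 15, rate = 3.9+10 = 13.9).
E[λ | data] = 15/13.9 = 1.079.

Posterior mean ≈ 1.079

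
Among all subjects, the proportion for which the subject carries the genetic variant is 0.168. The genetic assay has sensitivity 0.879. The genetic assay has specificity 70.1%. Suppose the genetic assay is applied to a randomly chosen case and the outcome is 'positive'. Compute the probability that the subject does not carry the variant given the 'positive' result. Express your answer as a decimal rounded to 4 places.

P(¬H | E) ≈ 0.6275

Write H for 'the subject carries the genetic variant'. Prior odds H:¬H = 0.168/0.832 = 0.20192. For the 'positive' outcome, the likelihood ratio is 0.879/0.299 = 2.9398.
Posterior odds = 0.20192 × 2.9398 = 0.59361, so P(H|E) = 0.59361/(1+0.59361) = 0.3725. Then P(¬H|E) = 1 − 0.3725 = 0.6275.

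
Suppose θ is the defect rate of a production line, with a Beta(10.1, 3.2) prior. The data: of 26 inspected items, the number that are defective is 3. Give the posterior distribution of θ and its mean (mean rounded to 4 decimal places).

Observing 3 successes and 23 failures updates Beta(10.1, 3.2) by adding the success and failure counts to the two shape parameters: α = 10.1+3 = 13.1, β = 3.2+23 = 26.2.
E[θ | data] = 13.1/(13.1+26.2) = 0.3333.

Posterior: Beta(13.1, 26.2); mean ≈ 0.3333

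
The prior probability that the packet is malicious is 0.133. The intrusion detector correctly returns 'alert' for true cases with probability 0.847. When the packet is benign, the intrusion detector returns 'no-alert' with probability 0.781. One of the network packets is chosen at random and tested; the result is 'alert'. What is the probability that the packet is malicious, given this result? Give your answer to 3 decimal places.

Write H for 'the packet is malicious'. Prior odds H:¬H = 0.133/0.867 = 0.15340. For the 'alert' outcome, the likelihood ratio is 0.847/0.219 = 3.8676.
Posterior odds = 0.15340 × 3.8676 = 0.59330, so P(H|E) = 0.59330/(1+0.59330) = 0.372.

P(H | E) ≈ 0.372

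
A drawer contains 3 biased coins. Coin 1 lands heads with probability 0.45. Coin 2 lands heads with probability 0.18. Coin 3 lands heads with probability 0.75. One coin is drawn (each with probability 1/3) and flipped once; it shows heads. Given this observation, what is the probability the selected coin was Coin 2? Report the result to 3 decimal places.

Posterior probability ≈ 0.130

Tabulate prior·likelihood by source: [1] prior 0.333333, lik 0.45, product 0.1500; [2] prior 0.333333, lik 0.18, product 0.06000; [3] prior 0.333333, lik 0.75, product 0.2500.
Normalizing constant = 0.46000; the posterior for Coin 2 is its product over the sum, 0.06000/0.46000 = 0.130.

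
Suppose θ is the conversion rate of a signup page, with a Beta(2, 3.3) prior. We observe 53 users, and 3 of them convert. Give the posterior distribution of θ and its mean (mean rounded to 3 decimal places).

Observing 3 successes and 50 failures updates Beta(2, 3.3) by adding the success and failure counts to the two shape parameters: α = 2+3 = 5, β = 3.3+50 = 53.3.
Posterior mean = α/(α+β) = 5/58.3 = 0.086.

Posterior: Beta(5, 53.3); mean ≈ 0.086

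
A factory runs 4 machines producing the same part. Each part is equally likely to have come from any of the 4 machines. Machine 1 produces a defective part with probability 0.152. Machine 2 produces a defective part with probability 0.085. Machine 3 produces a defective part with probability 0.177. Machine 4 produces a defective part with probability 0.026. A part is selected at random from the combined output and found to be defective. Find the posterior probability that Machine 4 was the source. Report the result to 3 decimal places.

P(defective|M1) = 0.152; P(defective|M2) = 0.085; P(defective|M3) = 0.177; P(defective|M4) = 0.026.
Prior × likelihood for each source: 0.25·0.152=0.03800, 0.25·0.085=0.02125, 0.25·0.177=0.04425, 0.25·0.026=0.006500. Summing gives P(defective) = 0.11000.
P(Machine 4 | defective) = 0.006500 / 0.11000 = 0.059.

Posterior probability ≈ 0.059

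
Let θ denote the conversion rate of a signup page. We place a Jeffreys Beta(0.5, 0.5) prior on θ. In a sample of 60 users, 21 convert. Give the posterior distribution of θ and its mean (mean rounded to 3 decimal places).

Posterior: Beta(21.5, 39.5); mean ≈ 0.352

The binomial likelihood is conjugate to the Beta prior: with 21 successes and 39 failures, the posterior is Beta(0.5+21, 0.5+39) = Beta(21.5, 39.5).
Posterior mean = α/(α+β) = 21.5/61 = 0.352.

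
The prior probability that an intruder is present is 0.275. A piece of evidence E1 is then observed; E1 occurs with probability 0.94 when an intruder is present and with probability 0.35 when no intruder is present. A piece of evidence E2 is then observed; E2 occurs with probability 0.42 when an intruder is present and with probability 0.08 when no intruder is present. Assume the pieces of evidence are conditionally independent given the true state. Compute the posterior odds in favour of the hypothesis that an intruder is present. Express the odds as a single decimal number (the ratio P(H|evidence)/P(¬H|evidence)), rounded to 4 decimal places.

Prior odds = 0.275/(1−0.275) = 0.37931.
Likelihood ratio for E1 = 0.94/0.35 = 2.6857.
Likelihood ratio for E2 = 0.42/0.08 = 5.2500.
Posterior odds = prior odds × LR₁ × LR₂ = 5.3483.

Posterior odds ≈ 5.3483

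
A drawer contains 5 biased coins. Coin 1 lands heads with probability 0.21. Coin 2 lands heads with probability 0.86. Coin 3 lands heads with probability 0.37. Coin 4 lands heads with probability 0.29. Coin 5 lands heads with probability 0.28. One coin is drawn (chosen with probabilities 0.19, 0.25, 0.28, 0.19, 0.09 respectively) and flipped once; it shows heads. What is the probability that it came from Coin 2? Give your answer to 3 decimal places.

Posterior probability ≈ 0.490

Tabulate prior·likelihood by source: [1] prior 0.19, lik 0.21, product 0.03990; [2] prior 0.25, lik 0.86, product 0.2150; [3] prior 0.28, lik 0.37, product 0.1036; [4] prior 0.19, lik 0.29, product 0.05510; [5] prior 0.09, lik 0.28, product 0.02520.
Normalizing constant = 0.43880; the posterior for Coin 2 is its product over the sum, 0.2150/0.43880 = 0.490.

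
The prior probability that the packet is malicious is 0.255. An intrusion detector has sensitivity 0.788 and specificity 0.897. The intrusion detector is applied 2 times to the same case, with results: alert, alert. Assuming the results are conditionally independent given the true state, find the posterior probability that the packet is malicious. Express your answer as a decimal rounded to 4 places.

Let H be the event that the packet is malicious; start with P(H) = 0.255. P('alert'|H) = 0.788, P('alert'|¬H) = 0.103.
Update on result 1 ('alert'): P(H) ← 0.788·0.2550 / (0.788·0.2550 + 0.103·0.7450) = 0.20094/0.27768 = 0.7237.
Update on result 2 ('alert'): P(H) ← 0.788·0.7237 / (0.788·0.7237 + 0.103·0.2763) = 0.57024/0.59870 = 0.9525.

Posterior P(H) ≈ 0.9525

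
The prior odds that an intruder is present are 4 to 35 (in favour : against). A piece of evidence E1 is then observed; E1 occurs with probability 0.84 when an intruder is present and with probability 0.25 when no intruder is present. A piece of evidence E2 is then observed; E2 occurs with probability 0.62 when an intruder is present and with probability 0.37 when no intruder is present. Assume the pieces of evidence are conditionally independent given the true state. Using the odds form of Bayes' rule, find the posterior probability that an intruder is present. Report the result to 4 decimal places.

Prior odds = 4/35 = 0.11429. In log-odds, ln(0.11429) = -2.1691.
Add log likelihood ratios: ln(3.3600) + ln(1.6757) = 1.7282.
Posterior log-odds = -0.44090, so posterior odds = exp(-0.44090) = 0.64346. Converting, P(H|E) = 0.64346/1.6435 = 0.3915.

Posterior probability ≈ 0.3915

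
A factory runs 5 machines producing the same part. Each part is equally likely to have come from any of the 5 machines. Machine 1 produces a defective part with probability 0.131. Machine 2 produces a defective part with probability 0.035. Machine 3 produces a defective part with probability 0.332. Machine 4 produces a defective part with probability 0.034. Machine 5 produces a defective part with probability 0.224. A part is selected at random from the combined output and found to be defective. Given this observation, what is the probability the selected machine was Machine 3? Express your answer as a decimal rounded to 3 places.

Tabulate prior·likelihood by source: [1] prior 0.2, lik 0.131, product 0.02620; [2] prior 0.2, lik 0.035, product 0.007000; [3] prior 0.2, lik 0.332, product 0.06640; [4] prior 0.2, lik 0.034, product 0.006800; [5] prior 0.2, lik 0.224, product 0.04480.
Normalizing constant = 0.15120; the posterior for Machine 3 is its product over the sum, 0.06640/0.15120 = 0.439.

Posterior probability ≈ 0.439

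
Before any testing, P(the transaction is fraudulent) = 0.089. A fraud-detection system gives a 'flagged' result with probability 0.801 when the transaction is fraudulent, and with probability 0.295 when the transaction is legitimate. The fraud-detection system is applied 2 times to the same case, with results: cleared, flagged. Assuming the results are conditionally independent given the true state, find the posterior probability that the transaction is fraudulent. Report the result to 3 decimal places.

Posterior P(H) ≈ 0.070

With H the event that the transaction is fraudulent, the joint likelihood of the observed sequence is P(data|H) = 0.199·0.801 = 0.15940 and P(data|¬H) = 0.705·0.295 = 0.20797.
Bayes: P(H|data) = 0.089·0.15940 / (0.089·0.15940 + 0.911·0.20797) = 0.014187/0.20365 = 0.0697.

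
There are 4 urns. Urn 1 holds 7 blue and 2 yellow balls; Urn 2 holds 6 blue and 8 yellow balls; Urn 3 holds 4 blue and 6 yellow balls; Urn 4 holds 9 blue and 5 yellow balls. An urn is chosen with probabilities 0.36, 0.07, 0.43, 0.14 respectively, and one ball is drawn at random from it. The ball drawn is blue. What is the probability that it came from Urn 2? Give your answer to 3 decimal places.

Posterior probability ≈ 0.052

Tabulate prior·likelihood by source: [1] prior 0.36, lik 0.7778, product 0.2800; [2] prior 0.07, lik 0.4286, product 0.03000; [3] prior 0.43, lik 0.4, product 0.1720; [4] prior 0.14, lik 0.6429, product 0.09000.
Normalizing constant = 0.57200; the posterior for Urn 2 is its product over the sum, 0.03000/0.57200 = 0.052.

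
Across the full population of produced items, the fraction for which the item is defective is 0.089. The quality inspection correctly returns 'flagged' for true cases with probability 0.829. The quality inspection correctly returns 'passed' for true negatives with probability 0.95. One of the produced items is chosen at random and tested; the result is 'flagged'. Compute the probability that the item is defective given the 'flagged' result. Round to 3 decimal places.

P(H | E) ≈ 0.618

Write H for 'the item is defective'. Prior odds H:¬H = 0.089/0.911 = 0.097695. For the 'flagged' outcome, the likelihood ratio is 0.829/0.05 = 16.580.
Posterior odds = 0.097695 × 16.580 = 1.6198, so P(H|E) = 1.6198/(1+1.6198) = 0.618.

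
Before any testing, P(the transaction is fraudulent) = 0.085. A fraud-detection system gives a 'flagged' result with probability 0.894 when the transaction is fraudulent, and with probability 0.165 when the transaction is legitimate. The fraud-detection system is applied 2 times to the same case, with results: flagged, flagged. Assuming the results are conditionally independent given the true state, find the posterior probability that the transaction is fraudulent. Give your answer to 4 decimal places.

Posterior P(H) ≈ 0.7317

Let H be the event that the transaction is fraudulent; start with P(H) = 0.085. P('flagged'|H) = 0.894, P('flagged'|¬H) = 0.165.
Update on result 1 ('flagged'): P(H) ← 0.894·0.0850 / (0.894·0.0850 + 0.165·0.9150) = 0.075990/0.22697 = 0.3348.
Update on result 2 ('flagged'): P(H) ← 0.894·0.3348 / (0.894·0.3348 + 0.165·0.6652) = 0.29932/0.40908 = 0.7317.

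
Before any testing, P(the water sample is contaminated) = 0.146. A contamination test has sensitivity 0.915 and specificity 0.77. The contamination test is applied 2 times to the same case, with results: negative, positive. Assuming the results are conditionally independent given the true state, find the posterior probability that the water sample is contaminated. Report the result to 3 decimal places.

Posterior P(H) ≈ 0.070

With H the event that the water sample is contaminated, the joint likelihood of the observed sequence is P(data|H) = 0.085·0.915 = 0.077775 and P(data|¬H) = 0.77·0.23 = 0.17710.
Bayes: P(H|data) = 0.146·0.077775 / (0.146·0.077775 + 0.854·0.17710) = 0.011355/0.16260 = 0.0698.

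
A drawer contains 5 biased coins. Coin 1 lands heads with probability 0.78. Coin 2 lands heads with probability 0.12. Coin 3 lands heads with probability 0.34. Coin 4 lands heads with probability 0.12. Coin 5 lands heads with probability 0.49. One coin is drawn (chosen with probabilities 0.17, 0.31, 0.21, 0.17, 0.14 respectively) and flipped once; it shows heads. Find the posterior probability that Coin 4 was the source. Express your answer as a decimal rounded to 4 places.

P(heads|C1) = 0.78; P(heads|C2) = 0.12; P(heads|C3) = 0.34; P(heads|C4) = 0.12; P(heads|C5) = 0.49.
Prior × likelihood for each source: 0.17·0.78=0.1326, 0.31·0.12=0.03720, 0.21·0.34=0.07140, 0.17·0.12=0.02040, 0.14·0.49=0.06860. Summing gives P(heads) = 0.33020.
P(Coin 4 | heads) = 0.02040 / 0.33020 = 0.0618.

Posterior probability ≈ 0.0618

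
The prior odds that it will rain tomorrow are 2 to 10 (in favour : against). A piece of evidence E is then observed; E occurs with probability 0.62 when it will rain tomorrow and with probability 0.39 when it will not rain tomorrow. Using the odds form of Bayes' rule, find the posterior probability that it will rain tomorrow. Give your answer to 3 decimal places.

Prior odds = 2/10 = 0.20000.
Likelihood ratio for E = 0.62/0.39 = 1.5897.
Posterior odds = prior odds × LR = 0.31795.
Posterior probability = odds/(1+odds) = 0.31795/1.3179 = 0.241.

Posterior probability ≈ 0.241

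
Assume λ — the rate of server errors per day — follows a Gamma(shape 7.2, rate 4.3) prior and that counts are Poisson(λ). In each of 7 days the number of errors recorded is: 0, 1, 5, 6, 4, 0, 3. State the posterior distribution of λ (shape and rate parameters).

Posterior: Gamma(shape=26.2, rate=11.3)

Total count ∑xᵢ = 19 over n = 7 days.
Gamma is conjugate to the Poisson likelihood: posterior is Gamma(shape = 7.2+19 = 26.2, rate = 4.3+7 = 11.3).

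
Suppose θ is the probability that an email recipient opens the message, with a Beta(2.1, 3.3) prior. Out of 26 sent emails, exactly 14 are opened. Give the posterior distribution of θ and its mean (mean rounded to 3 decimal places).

Posterior: Beta(16.1, 15.3); mean ≈ 0.513

Observing 14 successes and 12 failures updates Beta(2.1, 3.3) by adding the success and failure counts to the two shape parameters: α = 2.1+14 = 16.1, β = 3.3+12 = 15.3.
E[θ | data] = 16.1/(16.1+15.3) = 0.513.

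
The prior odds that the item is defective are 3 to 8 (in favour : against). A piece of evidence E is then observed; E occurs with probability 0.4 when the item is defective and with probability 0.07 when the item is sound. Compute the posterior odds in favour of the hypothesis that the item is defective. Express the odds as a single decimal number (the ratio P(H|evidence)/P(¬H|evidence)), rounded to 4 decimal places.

Posterior odds ≈ 2.1429

Prior odds = 3/8 = 0.37500.
Likelihood ratio for E = 0.4/0.07 = 5.7143.
Posterior odds = prior odds × LR = 2.1429.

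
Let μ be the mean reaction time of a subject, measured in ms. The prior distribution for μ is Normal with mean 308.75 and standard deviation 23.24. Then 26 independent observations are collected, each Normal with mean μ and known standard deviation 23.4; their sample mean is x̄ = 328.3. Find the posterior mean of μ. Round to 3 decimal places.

With known σ, the Normal prior is conjugate. Weight on the data is w = (n/σ²)/(n/σ² + 1/τ₀²) = 0.0474834/(0.0474834+0.00185152) = 0.96247.
Posterior mean = w·x̄ + (1−w)·μ₀ = 0.96247·328.3 + 0.037530·308.75 = 327.566.

Posterior mean ≈ 327.566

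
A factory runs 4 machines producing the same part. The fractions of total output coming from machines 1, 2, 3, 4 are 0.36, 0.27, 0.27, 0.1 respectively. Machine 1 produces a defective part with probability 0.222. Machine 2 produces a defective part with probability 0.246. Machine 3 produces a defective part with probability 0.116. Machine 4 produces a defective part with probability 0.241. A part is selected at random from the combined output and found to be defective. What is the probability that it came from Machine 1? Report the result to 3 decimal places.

Tabulate prior·likelihood by source: [1] prior 0.36, lik 0.222, product 0.07992; [2] prior 0.27, lik 0.246, product 0.06642; [3] prior 0.27, lik 0.116, product 0.03132; [4] prior 0.1, lik 0.241, product 0.02410.
Normalizing constant = 0.20176; the posterior for Machine 1 is its product over the sum, 0.07992/0.20176 = 0.396.

Posterior probability ≈ 0.396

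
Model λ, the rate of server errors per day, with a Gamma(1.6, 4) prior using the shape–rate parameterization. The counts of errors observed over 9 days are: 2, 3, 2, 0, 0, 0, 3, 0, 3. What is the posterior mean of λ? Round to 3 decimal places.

Total count ∑xᵢ = 13 over n = 9 days.
Gamma is conjugate to the Poisson likelihood: posterior is Gamma(shape = 1.6+13 = 14.6, rate = 4+9 = 13).
E[λ | data] = 14.6/13 = 1.123.

Posterior mean ≈ 1.123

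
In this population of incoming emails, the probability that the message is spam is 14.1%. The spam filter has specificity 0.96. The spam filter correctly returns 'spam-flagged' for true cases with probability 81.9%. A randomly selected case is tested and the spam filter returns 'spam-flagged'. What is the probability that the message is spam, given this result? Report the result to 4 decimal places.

Let H be the event that the message is spam. P(H) = 0.141, so P(¬H) = 0.859. With E the 'spam-flagged' result, P(E|H) = 0.819 and P(E|¬H) = 0.04.
P(E) = 0.819·0.141 + 0.04·0.859 = 0.11548 + 0.034360 = 0.14984.
By Bayes' theorem, P(H|E) = 0.11548 / 0.14984 = 0.7707.

P(H | E) ≈ 0.7707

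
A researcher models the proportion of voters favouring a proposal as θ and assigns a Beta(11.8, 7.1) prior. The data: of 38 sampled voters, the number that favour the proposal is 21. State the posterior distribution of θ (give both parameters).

Posterior: Beta(32.8, 24.1)

Observing 21 successes and 17 failures updates Beta(11.8, 7.1) by adding the success and failure counts to the two shape parameters: α = 11.8+21 = 32.8, β = 7.1+17 = 24.1.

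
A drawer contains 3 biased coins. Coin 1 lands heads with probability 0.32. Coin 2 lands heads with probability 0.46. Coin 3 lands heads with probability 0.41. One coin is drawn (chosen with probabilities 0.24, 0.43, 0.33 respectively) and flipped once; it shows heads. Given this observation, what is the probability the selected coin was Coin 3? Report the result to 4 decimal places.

P(heads|C1) = 0.32; P(heads|C2) = 0.46; P(heads|C3) = 0.41.
Prior × likelihood for each source: 0.24·0.32=0.07680, 0.43·0.46=0.1978, 0.33·0.41=0.1353. Summing gives P(heads) = 0.40990.
P(Coin 3 | heads) = 0.1353 / 0.40990 = 0.3301.

Posterior probability ≈ 0.3301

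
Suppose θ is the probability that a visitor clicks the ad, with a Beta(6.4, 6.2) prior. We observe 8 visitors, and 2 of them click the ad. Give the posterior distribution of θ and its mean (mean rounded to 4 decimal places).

Observing 2 successes and 6 failures updates Beta(6.4, 6.2) by adding the success and failure counts to the two shape parameters: α = 6.4+2 = 8.4, β = 6.2+6 = 12.2.
E[θ | data] = 8.4/(8.4+12.2) = 0.4078.

Posterior: Beta(8.4, 12.2); mean ≈ 0.4078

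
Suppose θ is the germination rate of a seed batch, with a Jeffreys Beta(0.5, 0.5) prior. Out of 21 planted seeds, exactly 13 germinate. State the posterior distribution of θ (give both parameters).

The binomial likelihood is conjugate to the Beta prior: with 13 successes and 8 failures, the posterior is Beta(0.5+13, 0.5+8) = Beta(13.5, 8.5).

Posterior: Beta(13.5, 8.5)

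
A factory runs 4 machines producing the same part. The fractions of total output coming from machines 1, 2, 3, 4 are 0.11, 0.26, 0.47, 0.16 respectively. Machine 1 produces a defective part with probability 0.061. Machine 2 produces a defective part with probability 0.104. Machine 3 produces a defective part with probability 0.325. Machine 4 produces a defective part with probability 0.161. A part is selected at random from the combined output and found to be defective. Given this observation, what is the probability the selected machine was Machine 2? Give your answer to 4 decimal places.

P(defective|M1) = 0.061; P(defective|M2) = 0.104; P(defective|M3) = 0.325; P(defective|M4) = 0.161.
Prior × likelihood for each source: 0.11·0.061=0.006710, 0.26·0.104=0.02704, 0.47·0.325=0.1527, 0.16·0.161=0.02576. Summing gives P(defective) = 0.21226.
P(Machine 2 | defective) = 0.02704 / 0.21226 = 0.1274.

Posterior probability ≈ 0.1274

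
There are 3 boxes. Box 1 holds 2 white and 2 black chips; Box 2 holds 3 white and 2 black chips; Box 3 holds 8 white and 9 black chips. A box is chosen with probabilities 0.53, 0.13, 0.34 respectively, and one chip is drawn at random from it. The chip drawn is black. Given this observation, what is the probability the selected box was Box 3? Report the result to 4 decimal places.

P(black|Box 1) = 0.5; P(black|Box 2) = 0.4; P(black|Box 3) = 0.5294.
Prior × likelihood for each source: 0.53·0.5=0.2650, 0.13·0.4=0.05200, 0.34·0.5294=0.1800. Summing gives P(black) = 0.49700.
P(Box 3 | black) = 0.1800 / 0.49700 = 0.3622.

Posterior probability ≈ 0.3622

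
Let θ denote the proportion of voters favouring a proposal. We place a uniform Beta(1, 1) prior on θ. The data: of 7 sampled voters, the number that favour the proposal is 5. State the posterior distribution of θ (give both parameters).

Posterior: Beta(6, 3)

Observing 5 successes and 2 failures updates Beta(1, 1) by adding the success and failure counts to the two shape parameters: α = 1+5 = 6, β = 1+2 = 3.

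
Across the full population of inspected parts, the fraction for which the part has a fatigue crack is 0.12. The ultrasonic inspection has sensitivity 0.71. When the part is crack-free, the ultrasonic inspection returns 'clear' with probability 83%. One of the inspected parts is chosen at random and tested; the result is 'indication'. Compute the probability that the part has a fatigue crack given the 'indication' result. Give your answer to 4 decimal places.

Let H be the event that the part has a fatigue crack. P(H) = 0.12, so P(¬H) = 0.88. With E the 'indication' result, P(E|H) = 0.71 and P(E|¬H) = 0.17.
P(E) = 0.71·0.12 + 0.17·0.88 = 0.085200 + 0.14960 = 0.23480.
By Bayes' theorem, P(H|E) = 0.085200 / 0.23480 = 0.3629.

P(H | E) ≈ 0.3629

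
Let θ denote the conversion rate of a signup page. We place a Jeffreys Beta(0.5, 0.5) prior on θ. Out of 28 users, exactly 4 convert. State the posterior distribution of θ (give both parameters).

Posterior: Beta(4.5, 24.5)

Observing 4 successes and 24 failures updates Beta(0.5, 0.5) by adding the success and failure counts to the two shape parameters: α = 0.5+4 = 4.5, β = 0.5+24 = 24.5.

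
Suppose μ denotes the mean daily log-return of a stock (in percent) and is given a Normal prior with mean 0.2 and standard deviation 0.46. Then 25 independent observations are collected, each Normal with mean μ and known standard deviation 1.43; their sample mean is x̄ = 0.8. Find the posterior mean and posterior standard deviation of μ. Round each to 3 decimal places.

Posterior mean ≈ 0.633; posterior SD ≈ 0.243

Prior precision 1/τ₀² = 1/0.46² = 4.72590; data precision n/σ² = 25/1.43² = 12.2255.
Posterior precision = 4.72590 + 12.2255 = 16.9514, giving posterior SD = 1/√16.9514 = 0.243.
Posterior mean = (4.72590·0.2 + 12.2255·0.8) / 16.9514 = 0.633.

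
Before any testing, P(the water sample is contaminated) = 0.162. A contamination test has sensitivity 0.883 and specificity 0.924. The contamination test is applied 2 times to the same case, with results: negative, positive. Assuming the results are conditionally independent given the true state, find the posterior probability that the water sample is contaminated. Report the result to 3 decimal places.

With H the event that the water sample is contaminated, the joint likelihood of the observed sequence is P(data|H) = 0.117·0.883 = 0.10331 and P(data|¬H) = 0.924·0.076 = 0.070224.
Bayes: P(H|data) = 0.162·0.10331 / (0.162·0.10331 + 0.838·0.070224) = 0.016736/0.075584 = 0.2214.

Posterior P(H) ≈ 0.221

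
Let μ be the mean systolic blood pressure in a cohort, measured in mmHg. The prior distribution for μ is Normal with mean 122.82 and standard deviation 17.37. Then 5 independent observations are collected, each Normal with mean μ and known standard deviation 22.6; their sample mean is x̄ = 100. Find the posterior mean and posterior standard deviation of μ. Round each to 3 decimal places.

With known σ, the Normal prior is conjugate. Weight on the data is w = (n/σ²)/(n/σ² + 1/τ₀²) = 0.00978933/(0.00978933+0.00331437) = 0.74707.
Posterior mean = w·x̄ + (1−w)·μ₀ = 0.74707·100 + 0.25293·122.82 = 105.772. Posterior variance = 1/(0.00978933+0.00331437) = 76.3143, so SD = 8.736.

Posterior mean ≈ 105.772; posterior SD ≈ 8.736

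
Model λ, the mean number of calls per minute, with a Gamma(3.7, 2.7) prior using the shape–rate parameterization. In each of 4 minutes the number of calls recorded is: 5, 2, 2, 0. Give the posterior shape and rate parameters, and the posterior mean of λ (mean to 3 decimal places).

Posterior: Gamma(shape=12.7, rate=6.7); mean ≈ 1.896

Total count ∑xᵢ = 9 over n = 4 minutes.
Gamma is conjugate to the Poisson likelihood: posterior is Gamma(shape = 3.7+9 = 12.7, rate = 2.7+4 = 6.7).
Posterior mean = shape/rate = 12.7/6.7 = 1.896.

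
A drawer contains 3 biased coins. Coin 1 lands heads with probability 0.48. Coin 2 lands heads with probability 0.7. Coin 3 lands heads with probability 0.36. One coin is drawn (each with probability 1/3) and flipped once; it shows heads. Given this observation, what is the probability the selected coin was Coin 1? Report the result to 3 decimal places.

Posterior probability ≈ 0.312

P(heads|C1) = 0.48; P(heads|C2) = 0.7; P(heads|C3) = 0.36.
Prior × likelihood for each source: 0.333333·0.48=0.1600, 0.333333·0.7=0.2333, 0.333333·0.36=0.1200. Summing gives P(heads) = 0.51333.
P(Coin 1 | heads) = 0.1600 / 0.51333 = 0.312.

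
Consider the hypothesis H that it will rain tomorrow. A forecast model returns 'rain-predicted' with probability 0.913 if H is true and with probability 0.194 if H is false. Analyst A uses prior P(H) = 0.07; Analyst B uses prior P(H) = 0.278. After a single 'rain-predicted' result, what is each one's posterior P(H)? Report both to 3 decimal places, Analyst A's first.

Analyst A: 0.262; Analyst B: 0.644

P('+'|H) = 0.913, P('+'|¬H) = 0.194.
Analyst A: numerator 0.913·0.07 = 0.063910; evidence = 0.063910+0.194·0.93 = 0.24433; posterior = 0.262.
Analyst B: numerator 0.913·0.278 = 0.25381; evidence = 0.25381+0.194·0.722 = 0.39388; posterior = 0.644.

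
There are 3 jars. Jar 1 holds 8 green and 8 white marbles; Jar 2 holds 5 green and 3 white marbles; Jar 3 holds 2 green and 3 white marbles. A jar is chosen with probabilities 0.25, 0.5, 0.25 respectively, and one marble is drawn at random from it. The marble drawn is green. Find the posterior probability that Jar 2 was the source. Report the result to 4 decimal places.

P(green|Jar 1) = 0.5; P(green|Jar 2) = 0.625; P(green|Jar 3) = 0.4.
Prior × likelihood for each source: 0.25·0.5=0.1250, 0.5·0.625=0.3125, 0.25·0.4=0.1000. Summing gives P(green) = 0.53750.
P(Jar 2 | green) = 0.3125 / 0.53750 = 0.5814.

Posterior probability ≈ 0.5814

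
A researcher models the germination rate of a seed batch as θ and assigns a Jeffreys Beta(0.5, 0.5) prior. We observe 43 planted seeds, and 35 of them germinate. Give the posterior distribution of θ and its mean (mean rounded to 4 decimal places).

Posterior: Beta(35.5, 8.5); mean ≈ 0.8068

The binomial likelihood is conjugate to the Beta prior: with 35 successes and 8 failures, the posterior is Beta(0.5+35, 0.5+8) = Beta(35.5, 8.5).
Posterior mean = α/(α+β) = 35.5/44 = 0.8068.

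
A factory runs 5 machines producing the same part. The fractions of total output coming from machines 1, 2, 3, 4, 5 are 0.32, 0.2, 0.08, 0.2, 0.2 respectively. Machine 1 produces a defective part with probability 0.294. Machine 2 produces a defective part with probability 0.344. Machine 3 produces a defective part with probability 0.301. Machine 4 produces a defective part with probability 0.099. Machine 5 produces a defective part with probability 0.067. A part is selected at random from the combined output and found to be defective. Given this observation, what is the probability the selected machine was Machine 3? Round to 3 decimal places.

Posterior probability ≈ 0.109

Tabulate prior·likelihood by source: [1] prior 0.32, lik 0.294, product 0.09408; [2] prior 0.2, lik 0.344, product 0.06880; [3] prior 0.08, lik 0.301, product 0.02408; [4] prior 0.2, lik 0.099, product 0.01980; [5] prior 0.2, lik 0.067, product 0.01340.
Normalizing constant = 0.22016; the posterior for Machine 3 is its product over the sum, 0.02408/0.22016 = 0.109.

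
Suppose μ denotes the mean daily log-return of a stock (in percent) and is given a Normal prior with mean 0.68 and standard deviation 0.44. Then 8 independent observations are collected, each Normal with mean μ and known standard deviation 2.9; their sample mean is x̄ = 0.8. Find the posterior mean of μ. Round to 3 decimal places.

Posterior mean ≈ 0.699

Prior precision 1/τ₀² = 1/0.44² = 5.16529; data precision n/σ² = 8/2.9² = 0.951249.
Posterior precision = 5.16529 + 0.951249 = 6.11654.
Posterior mean = (5.16529·0.68 + 0.951249·0.8) / 6.11654 = 0.699.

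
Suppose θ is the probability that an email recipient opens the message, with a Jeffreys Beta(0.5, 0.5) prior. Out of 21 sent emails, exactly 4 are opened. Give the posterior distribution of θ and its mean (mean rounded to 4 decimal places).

Posterior: Beta(4.5, 17.5); mean ≈ 0.2045

The binomial likelihood is conjugate to the Beta prior: with 4 successes and 17 failures, the posterior is Beta(0.5+4, 0.5+17) = Beta(4.5, 17.5).
E[θ | data] = 4.5/(4.5+17.5) = 0.2045.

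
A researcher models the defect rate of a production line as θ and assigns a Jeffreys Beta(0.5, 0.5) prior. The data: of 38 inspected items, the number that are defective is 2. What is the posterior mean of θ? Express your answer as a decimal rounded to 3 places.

Observing 2 successes and 36 failures updates Beta(0.5, 0.5) by adding the success and failure counts to the two shape parameters: α = 0.5+2 = 2.5, β = 0.5+36 = 36.5.
E[θ | data] = 2.5/(2.5+36.5) = 0.064.

Posterior mean ≈ 0.064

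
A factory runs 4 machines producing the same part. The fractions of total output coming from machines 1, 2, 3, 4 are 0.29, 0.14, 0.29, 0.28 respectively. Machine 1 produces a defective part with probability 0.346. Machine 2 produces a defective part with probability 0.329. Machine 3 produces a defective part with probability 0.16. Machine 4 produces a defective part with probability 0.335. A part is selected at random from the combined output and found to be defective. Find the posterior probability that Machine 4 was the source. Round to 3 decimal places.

P(defective|M1) = 0.346; P(defective|M2) = 0.329; P(defective|M3) = 0.16; P(defective|M4) = 0.335.
Prior × likelihood for each source: 0.29·0.346=0.1003, 0.14·0.329=0.04606, 0.29·0.16=0.04640, 0.28·0.335=0.09380. Summing gives P(defective) = 0.28660.
P(Machine 4 | defective) = 0.09380 / 0.28660 = 0.327.

Posterior probability ≈ 0.327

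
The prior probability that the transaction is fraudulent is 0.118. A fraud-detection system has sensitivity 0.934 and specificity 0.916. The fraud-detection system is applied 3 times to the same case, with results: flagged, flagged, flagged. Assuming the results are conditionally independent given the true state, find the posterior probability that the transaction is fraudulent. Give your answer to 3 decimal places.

With H the event that the transaction is fraudulent, the joint likelihood of the observed sequence is P(data|H) = 0.934·0.934·0.934 = 0.81478 and P(data|¬H) = 0.084·0.084·0.084 = 0.00059270.
Bayes: P(H|data) = 0.118·0.81478 / (0.118·0.81478 + 0.882·0.00059270) = 0.096144/0.096667 = 0.9946.

Posterior P(H) ≈ 0.995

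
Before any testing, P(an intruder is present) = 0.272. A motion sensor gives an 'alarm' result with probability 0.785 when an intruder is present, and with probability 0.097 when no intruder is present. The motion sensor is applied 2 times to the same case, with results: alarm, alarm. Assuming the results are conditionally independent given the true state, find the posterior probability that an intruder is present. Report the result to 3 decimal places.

With H the event that an intruder is present, the joint likelihood of the observed sequence is P(data|H) = 0.785·0.785 = 0.61623 and P(data|¬H) = 0.097·0.097 = 0.0094090.
Bayes: P(H|data) = 0.272·0.61623 / (0.272·0.61623 + 0.728·0.0094090) = 0.16761/0.17446 = 0.9607.

Posterior P(H) ≈ 0.961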